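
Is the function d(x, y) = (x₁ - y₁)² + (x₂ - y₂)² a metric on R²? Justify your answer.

No. The squared Euclidean distance fails the triangle inequality. Counterexample: x = (0, 0), y = (4, 4), z = (8, 8). d(x,z) = 8² + 8² = 128, but d(x,y) + d(y,z) = (4² + 4²) + (4² + 4²) = 32 + 32 = 64. Since 128 > 64, the triangle inequality is violated. (Note: √d, the ordinary Euclidean distance, IS a metric.)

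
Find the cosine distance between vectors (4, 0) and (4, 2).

With u = (4, 0), v = (4, 2):
u·v = 4·4 + 0·2 = 16 + 0 = 16.
|u| = √(4² + 0²) = √16, |v| = √(4² + 2²) = √20, so |u||v| = √(16·20) = √320.
cos θ = (u·v)/(|u||v|) = 16/√320 ≈ 0.8944
Cosine distance = 1 - cos θ ≈ 1 - 0.8944 = 0.1056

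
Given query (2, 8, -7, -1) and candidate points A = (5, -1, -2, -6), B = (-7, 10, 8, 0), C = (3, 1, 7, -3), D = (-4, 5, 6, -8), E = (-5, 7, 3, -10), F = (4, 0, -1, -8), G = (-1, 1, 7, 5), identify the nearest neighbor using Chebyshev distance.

Distances: d(A) = 9, d(B) = 15, d(C) = 14, d(D) = 13, d(E) = 10, d(F) = 8, d(G) = 14. Nearest: F = (4, 0, -1, -8) with distance 8.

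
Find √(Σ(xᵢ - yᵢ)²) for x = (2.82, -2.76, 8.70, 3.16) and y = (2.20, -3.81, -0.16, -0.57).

√(Σ(x_i - y_i)²) = √((2.82 - 2.2)² + (-2.76 - (-3.81))² + (8.7 - (-0.16))² + (3.16 - (-0.57))²)
= √(0.62² + 1.05² + 8.86² + 3.73²) = √(0.3844 + 1.1025 + 78.4996 + 13.9129) = √93.8994 ≈ 9.6902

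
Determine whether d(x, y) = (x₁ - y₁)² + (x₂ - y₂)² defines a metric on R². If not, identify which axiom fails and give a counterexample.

No. The squared Euclidean distance fails the triangle inequality. Counterexample: x = (0, 0), y = (3, 3), z = (6, 6). d(x,z) = 6² + 6² = 72, but d(x,y) + d(y,z) = (3² + 3²) + (3² + 3²) = 18 + 18 = 36. Since 72 > 36, the triangle inequality is violated. (Note: √d, the ordinary Euclidean distance, IS a metric.)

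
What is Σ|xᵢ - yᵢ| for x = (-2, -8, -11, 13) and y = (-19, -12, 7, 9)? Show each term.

Σ|x_i - y_i| = |-2 - (-19)| + |-8 - (-12)| + |-11 - 7| + |13 - 9| = 17 + 4 + 18 + 4 = 43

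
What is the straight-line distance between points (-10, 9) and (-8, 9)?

√(Σ(x_i - y_i)²) = √((-10 - (-8))² + (9 - 9)²)
= √((-2)² + 0²) = √(4 + 0) = √4 = 2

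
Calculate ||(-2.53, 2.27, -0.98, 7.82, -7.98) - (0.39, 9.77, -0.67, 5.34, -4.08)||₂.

√(Σ(x_i - y_i)²) = √((-2.53 - 0.39)² + (2.27 - 9.77)² + (-0.98 - (-0.67))² + (7.82 - 5.34)² + (-7.98 - (-4.08))²)
= √((-2.92)² + (-7.5)² + (-0.31)² + 2.48² + (-3.9)²) = √(8.5264 + 56.25 + 0.0961 + 6.1504 + 15.21) = √86.2329 ≈ 9.2862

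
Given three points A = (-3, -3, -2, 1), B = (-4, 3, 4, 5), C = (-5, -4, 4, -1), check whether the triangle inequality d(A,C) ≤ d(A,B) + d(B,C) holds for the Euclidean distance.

d(A,B) = √(1² + 6² + 6² + 4²) = √89 ≈ 9.434, d(B,C) = √(1² + 7² + 0² + 6²) = √86 ≈ 9.2736, d(A,C) = √(2² + 1² + 6² + 2²) = √45 ≈ 6.7082.
d(A,C) ≈ 6.7082 ≤ 9.434 + 9.2736 = 18.7076. Triangle inequality is satisfied.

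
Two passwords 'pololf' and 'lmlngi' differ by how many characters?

Differing positions: 1, 2, 4, 5, 6. Hamming distance = 5.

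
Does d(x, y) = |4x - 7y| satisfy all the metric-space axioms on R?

No. d fails symmetry: d(9, 4) = |4·9 - 7·4| = |8| = 8, but d(4, 9) = |4·4 - 7·9| = |-47| = 47. Since 8 ≠ 47, d(x,y) ≠ d(y,x) in general.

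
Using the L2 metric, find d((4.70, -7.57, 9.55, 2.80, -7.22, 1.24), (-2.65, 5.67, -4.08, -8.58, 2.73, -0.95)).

√(Σ(x_i - y_i)²) = √((4.7 - (-2.65))² + (-7.57 - 5.67)² + (9.55 - (-4.08))² + (2.8 - (-8.58))² + (-7.22 - 2.73)² + (1.24 - (-0.95))²)
= √(7.35² + (-13.24)² + 13.63² + 11.38² + (-9.95)² + 2.19²) = √(54.0225 + 175.2976 + 185.7769 + 129.5044 + 99.0025 + 4.7961) = √648.4 ≈ 25.4637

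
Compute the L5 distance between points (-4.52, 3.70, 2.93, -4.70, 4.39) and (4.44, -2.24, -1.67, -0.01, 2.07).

(Σ|x_i - y_i|^5)^(1/5) = (|-4.52 - 4.44|^5 + |3.7 - (-2.24)|^5 + |2.93 - (-1.67)|^5 + |-4.7 - (-0.01)|^5 + |4.39 - 2.07|^5)^(1/5)
= (8.96^5 + 5.94^5 + 4.6^5 + 4.69^5 + 2.32^5)^(1/5) ≈ (57748.4123 + 7394.8986 + 2059.6298 + 2269.1553 + 67.2109)^(1/5) = (69539.3069)^(1/5) ≈ 9.2992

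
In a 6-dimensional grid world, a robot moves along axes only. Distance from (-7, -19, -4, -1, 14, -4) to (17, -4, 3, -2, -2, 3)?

Σ|x_i - y_i| = |-7 - 17| + |-19 - (-4)| + |-4 - 3| + |-1 - (-2)| + |14 - (-2)| + |-4 - 3| = 24 + 15 + 7 + 1 + 16 + 7 = 70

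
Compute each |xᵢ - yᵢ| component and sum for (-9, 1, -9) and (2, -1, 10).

Σ|x_i - y_i| = |-9 - 2| + |1 - (-1)| + |-9 - 10| = 11 + 2 + 19 = 32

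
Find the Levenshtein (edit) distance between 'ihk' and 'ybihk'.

Let D[i][j] be the edit distance between the first i characters of 'ihk' and the first j characters of 'ybihk', with D[i][0] = i, D[0][j] = j, and D[i][j] = D[i-1][j-1] if the characters match, else 1 + min(D[i-1][j], D[i][j-1], D[i-1][j-1]). Filling the table (rows: prefixes of 'ihk', columns: prefixes of 'ybihk'):
     ε  y  b  i  h  k
  ε  0  1  2  3  4  5
  i  1  1  2  2  3  4
  h  2  2  2  3  2  3
  k  3  3  3  3  3  2
The bottom-right entry gives D[3][5] = 2, so no sequence of fewer than 2 edits works. Backtracking through the table gives one optimal edit sequence (2 edits):
  ihk → yihk (ins y @1)
  yihk → ybihk (ins b @2)
Edit distance = 2.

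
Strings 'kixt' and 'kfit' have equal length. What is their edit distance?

Let D[i][j] be the edit distance between the first i characters of 'kixt' and the first j characters of 'kfit', with D[i][0] = i, D[0][j] = j, and D[i][j] = D[i-1][j-1] if the characters match, else 1 + min(D[i-1][j], D[i][j-1], D[i-1][j-1]). Filling the table (rows: prefixes of 'kixt', columns: prefixes of 'kfit'):
     ε  k  f  i  t
  ε  0  1  2  3  4
  k  1  0  1  2  3
  i  2  1  1  1  2
  x  3  2  2  2  2
  t  4  3  3  3  2
The bottom-right entry gives D[4][4] = 2, so no sequence of fewer than 2 edits works. Backtracking through the table gives one optimal edit sequence (2 edits):
  kixt → kfxt (sub i→f @2)
  kfxt → kfit (sub x→i @3)
Edit distance = 2.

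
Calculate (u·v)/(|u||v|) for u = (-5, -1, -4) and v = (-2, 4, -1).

With u = (-5, -1, -4), v = (-2, 4, -1):
u·v = (-5)·(-2) + (-1)·4 + (-4)·(-1) = 10 + (-4) + 4 = 10.
|u| = √((-5)² + (-1)² + (-4)²) = √42, |v| = √((-2)² + 4² + (-1)²) = √21, so |u||v| = √(42·21) = √882.
cos θ = (u·v)/(|u||v|) = 10/√882 ≈ 0.3367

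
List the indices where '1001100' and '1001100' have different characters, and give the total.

Differing positions: none. Hamming distance = 0.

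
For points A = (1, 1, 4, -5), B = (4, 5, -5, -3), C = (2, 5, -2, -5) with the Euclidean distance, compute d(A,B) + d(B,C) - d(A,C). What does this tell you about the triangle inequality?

d(A,B) = √(3² + 4² + 9² + 2²) = √110 ≈ 10.4881, d(B,C) = √(2² + 0² + 3² + 2²) = √17 ≈ 4.1231, d(A,C) = √(1² + 4² + 6² + 0²) = √53 ≈ 7.2801.
d(A,B) + d(B,C) - d(A,C) = 10.4881 + 4.1231 - 7.2801 = 14.6112 - 7.2801 = 7.3311 (to 4 decimal places). This is ≥ 0, so the triangle inequality holds for these points.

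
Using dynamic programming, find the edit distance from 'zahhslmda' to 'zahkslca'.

Let D[i][j] be the edit distance between the first i characters of 'zahhslmda' and the first j characters of 'zahkslca', with D[i][0] = i, D[0][j] = j, and D[i][j] = D[i-1][j-1] if the characters match, else 1 + min(D[i-1][j], D[i][j-1], D[i-1][j-1]). Filling the table (rows: prefixes of 'zahhslmda', columns: prefixes of 'zahkslca'):
     ε  z  a  h  k  s  l  c  a
  ε  0  1  2  3  4  5  6  7  8
  z  1  0  1  2  3  4  5  6  7
  a  2  1  0  1  2  3  4  5  6
  h  3  2  1  0  1  2  3  4  5
  h  4  3  2  1  1  2  3  4  5
  s  5  4  3  2  2  1  2  3  4
  l  6  5  4  3  3  2  1  2  3
  m  7  6  5  4  4  3  2  2  3
  d  8  7  6  5  5  4  3  3  3
  a  9  8  7  6  6  5  4  4  3
The bottom-right entry gives D[9][8] = 3, so no sequence of fewer than 3 edits works. Backtracking through the table gives one optimal edit sequence (3 edits):
  zahhslmda → zahkslmda (sub h→k @4)
  zahkslmda → zahkslda (del m @7)
  zahkslda → zahkslca (sub d→c @7)
Edit distance = 3.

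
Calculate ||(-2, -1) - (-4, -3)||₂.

√(Σ(x_i - y_i)²) = √((-2 - (-4))² + (-1 - (-3))²)
= √(2² + 2²) = √(4 + 4) = √8 ≈ 2.8284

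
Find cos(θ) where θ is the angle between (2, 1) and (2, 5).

With u = (2, 1), v = (2, 5):
u·v = 2·2 + 1·5 = 4 + 5 = 9.
|u| = √(2² + 1²) = √5, |v| = √(2² + 5²) = √29, so |u||v| = √(5·29) = √145.
cos θ = (u·v)/(|u||v|) = 9/√145 ≈ 0.7474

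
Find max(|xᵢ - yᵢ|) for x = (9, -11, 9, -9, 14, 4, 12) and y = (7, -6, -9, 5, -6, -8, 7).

max(|x_i - y_i|) = max(|9 - 7|, |-11 - (-6)|, |9 - (-9)|, |-9 - 5|, |14 - (-6)|, |4 - (-8)|, |12 - 7|) = max(2, 5, 18, 14, 20, 12, 5) = 20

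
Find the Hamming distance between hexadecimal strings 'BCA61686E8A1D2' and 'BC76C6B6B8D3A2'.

Differing positions: 3, 5, 7, 9, 11, 12, 13. Hamming distance = 7.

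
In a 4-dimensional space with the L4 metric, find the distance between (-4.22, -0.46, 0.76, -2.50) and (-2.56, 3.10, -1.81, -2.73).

(Σ|x_i - y_i|^4)^(1/4) = (|-4.22 - (-2.56)|^4 + |-0.46 - 3.1|^4 + |0.76 - (-1.81)|^4 + |-2.5 - (-2.73)|^4)^(1/4)
= (1.66^4 + 3.56^4 + 2.57^4 + 0.23^4)^(1/4) ≈ (7.5933 + 160.6201 + 43.6247 + 0.0028)^(1/4) = (211.8409)^(1/4) ≈ 3.8151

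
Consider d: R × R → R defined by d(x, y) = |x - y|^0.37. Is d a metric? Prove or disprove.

Yes. With 0 < p = 0.37 ≤ 1, d(x,y) = |x-y|^0.37 is a metric on R. Non-negativity and symmetry are immediate; |x-y|^0.37 = 0 ⟺ |x-y| = 0 ⟺ x = y. For the triangle inequality, the function t ↦ t^0.37 is subadditive on [0,∞) when p ≤ 1, so |x-z|^0.37 ≤ (|x-y| + |y-z|)^0.37 ≤ |x-y|^0.37 + |y-z|^0.37.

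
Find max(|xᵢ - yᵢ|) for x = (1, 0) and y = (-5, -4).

max(|x_i - y_i|) = max(|1 - (-5)|, |0 - (-4)|) = max(6, 4) = 6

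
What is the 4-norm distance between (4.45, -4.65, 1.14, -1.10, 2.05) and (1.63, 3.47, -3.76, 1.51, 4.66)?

(Σ|x_i - y_i|^4)^(1/4) = (|4.45 - 1.63|^4 + |-4.65 - 3.47|^4 + |1.14 - (-3.76)|^4 + |-1.1 - 1.51|^4 + |2.05 - 4.66|^4)^(1/4)
= (2.82^4 + 8.12^4 + 4.9^4 + 2.61^4 + 2.61^4)^(1/4) ≈ (63.2407 + 4347.3451 + 576.4801 + 46.4047 + 46.4047)^(1/4) = (5079.8753)^(1/4) ≈ 8.4423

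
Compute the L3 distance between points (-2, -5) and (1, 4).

(Σ|x_i - y_i|^3)^(1/3) = (|-2 - 1|^3 + |-5 - 4|^3)^(1/3)
= (3^3 + 9^3)^(1/3) = (27 + 729)^(1/3) = (756)^(1/3) ≈ 9.1098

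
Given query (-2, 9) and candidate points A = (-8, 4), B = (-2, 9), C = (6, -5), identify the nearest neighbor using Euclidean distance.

Distances: d(A) ≈ 7.8102, d(B) = 0, d(C) ≈ 16.1245. Nearest: B = (-2, 9) with distance 0.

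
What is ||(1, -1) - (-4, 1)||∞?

max(|x_i - y_i|) = max(|1 - (-4)|, |-1 - 1|) = max(5, 2) = 5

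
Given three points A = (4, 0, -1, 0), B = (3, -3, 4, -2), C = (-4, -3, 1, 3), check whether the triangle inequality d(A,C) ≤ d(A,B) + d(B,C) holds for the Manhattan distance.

d(A,B) = 1 + 3 + 5 + 2 = 11, d(B,C) = 7 + 0 + 3 + 5 = 15, d(A,C) = 8 + 3 + 2 + 3 = 16.
d(A,C) = 16 ≤ 11 + 15 = 26. Triangle inequality is satisfied.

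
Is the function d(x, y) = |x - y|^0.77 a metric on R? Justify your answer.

Yes. With 0 < p = 0.77 ≤ 1, d(x,y) = |x-y|^0.77 is a metric on R. Non-negativity and symmetry are immediate; |x-y|^0.77 = 0 ⟺ |x-y| = 0 ⟺ x = y. For the triangle inequality, the function t ↦ t^0.77 is subadditive on [0,∞) when p ≤ 1, so |x-z|^0.77 ≤ (|x-y| + |y-z|)^0.77 ≤ |x-y|^0.77 + |y-z|^0.77.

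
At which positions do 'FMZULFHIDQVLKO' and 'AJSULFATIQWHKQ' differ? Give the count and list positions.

Differing positions: 1, 2, 3, 7, 8, 9, 11, 12, 14. Hamming distance = 9.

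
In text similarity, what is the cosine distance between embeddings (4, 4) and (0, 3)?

With u = (4, 4), v = (0, 3):
u·v = 4·0 + 4·3 = 0 + 12 = 12.
|u| = √(4² + 4²) = √32, |v| = √(0² + 3²) = √9, so |u||v| = √(32·9) = √288.
cos θ = (u·v)/(|u||v|) = 12/√288 ≈ 0.7071
Cosine distance = 1 - cos θ ≈ 1 - 0.7071 = 0.2929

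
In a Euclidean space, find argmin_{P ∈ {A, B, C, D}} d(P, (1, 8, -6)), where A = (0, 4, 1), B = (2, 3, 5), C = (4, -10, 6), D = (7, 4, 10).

Distances: d(A) ≈ 8.124, d(B) ≈ 12.1244, d(C) ≈ 21.8403, d(D) ≈ 17.5499. Nearest: A = (0, 4, 1) with distance 8.124.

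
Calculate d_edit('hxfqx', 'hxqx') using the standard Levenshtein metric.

Let D[i][j] be the edit distance between the first i characters of 'hxfqx' and the first j characters of 'hxqx', with D[i][0] = i, D[0][j] = j, and D[i][j] = D[i-1][j-1] if the characters match, else 1 + min(D[i-1][j], D[i][j-1], D[i-1][j-1]). Filling the table (rows: prefixes of 'hxfqx', columns: prefixes of 'hxqx'):
     ε  h  x  q  x
  ε  0  1  2  3  4
  h  1  0  1  2  3
  x  2  1  0  1  2
  f  3  2  1  1  2
  q  4  3  2  1  2
  x  5  4  3  2  1
The bottom-right entry gives D[5][4] = 1, so no sequence of fewer than 1 edit works. Backtracking through the table gives one optimal edit sequence (1 edit):
  hxfqx → hxqx (del f @3)
Edit distance = 1.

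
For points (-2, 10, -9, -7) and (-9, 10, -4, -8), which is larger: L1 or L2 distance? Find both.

L1 = |-2 - (-9)| + |10 - 10| + |-9 - (-4)| + |-7 - (-8)| = 7 + 0 + 5 + 1 = 13
L2 = √(7² + 0² + 5² + 1²) = √75 ≈ 8.6603
L1 ≥ L2 always (equality iff movement is along one axis); L1 > L2 here.
Ratio L1/L2 = 13/√75 ≈ 1.5011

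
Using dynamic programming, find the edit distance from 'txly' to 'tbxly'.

Let D[i][j] be the edit distance between the first i characters of 'txly' and the first j characters of 'tbxly', with D[i][0] = i, D[0][j] = j, and D[i][j] = D[i-1][j-1] if the characters match, else 1 + min(D[i-1][j], D[i][j-1], D[i-1][j-1]). Filling the table (rows: prefixes of 'txly', columns: prefixes of 'tbxly'):
     ε  t  b  x  l  y
  ε  0  1  2  3  4  5
  t  1  0  1  2  3  4
  x  2  1  1  1  2  3
  l  3  2  2  2  1  2
  y  4  3  3  3  2  1
The bottom-right entry gives D[4][5] = 1, so no sequence of fewer than 1 edit works. Backtracking through the table gives one optimal edit sequence (1 edit):
  txly → tbxly (ins b @2)
Edit distance = 1.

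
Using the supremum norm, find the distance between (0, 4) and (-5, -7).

max(|x_i - y_i|) = max(|0 - (-5)|, |4 - (-7)|) = max(5, 11) = 11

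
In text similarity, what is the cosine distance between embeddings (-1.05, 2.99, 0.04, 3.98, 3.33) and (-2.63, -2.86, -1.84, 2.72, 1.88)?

With u = (-1.05, 2.99, 0.04, 3.98, 3.33), v = (-2.63, -2.86, -1.84, 2.72, 1.88):
u·v = (-1.05)·(-2.63) + 2.99·(-2.86) + 0.04·(-1.84) + 3.98·2.72 + 3.33·1.88 = 2.7615 + (-8.5514) + (-0.0736) + 10.8256 + 6.2604 = 11.2225.
|u| = √((-1.05)² + 2.99² + 0.04² + 3.98² + 3.33²) = √(1.1025 + 8.9401 + 0.0016 + 15.8404 + 11.0889) = √36.9735, |v| = √((-2.63)² + (-2.86)² + (-1.84)² + 2.72² + 1.88²) = √(6.9169 + 8.1796 + 3.3856 + 7.3984 + 3.5344) = √29.4149.
cos θ = (u·v)/(|u||v|) = 11.2225/(√36.9735·√29.4149) ≈ 0.3403
Cosine distance = 1 - cos θ ≈ 1 - 0.3403 = 0.6597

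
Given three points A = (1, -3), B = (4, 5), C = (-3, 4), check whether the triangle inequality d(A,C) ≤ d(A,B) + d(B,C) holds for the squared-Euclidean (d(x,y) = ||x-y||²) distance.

d(A,B) = 3² + 8² = 73, d(B,C) = 7² + 1² = 50, d(A,C) = 4² + 7² = 65.
d(A,C) = 65 ≤ 73 + 50 = 123. Triangle inequality is satisfied.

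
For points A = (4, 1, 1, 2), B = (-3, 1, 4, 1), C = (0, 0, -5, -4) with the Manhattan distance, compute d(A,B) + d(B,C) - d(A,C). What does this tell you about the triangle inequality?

d(A,B) = 7 + 0 + 3 + 1 = 11, d(B,C) = 3 + 1 + 9 + 5 = 18, d(A,C) = 4 + 1 + 6 + 6 = 17.
d(A,B) + d(B,C) - d(A,C) = 11 + 18 - 17 = 29 - 17 = 12. This is ≥ 0, so the triangle inequality holds for these points.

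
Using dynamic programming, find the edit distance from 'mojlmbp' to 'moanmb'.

Let D[i][j] be the edit distance between the first i characters of 'mojlmbp' and the first j characters of 'moanmb', with D[i][0] = i, D[0][j] = j, and D[i][j] = D[i-1][j-1] if the characters match, else 1 + min(D[i-1][j], D[i][j-1], D[i-1][j-1]). Filling the table (rows: prefixes of 'mojlmbp', columns: prefixes of 'moanmb'):
     ε  m  o  a  n  m  b
  ε  0  1  2  3  4  5  6
  m  1  0  1  2  3  4  5
  o  2  1  0  1  2  3  4
  j  3  2  1  1  2  3  4
  l  4  3  2  2  2  3  4
  m  5  4  3  3  3  2  3
  b  6  5  4  4  4  3  2
  p  7  6  5  5  5  4  3
The bottom-right entry gives D[7][6] = 3, so no sequence of fewer than 3 edits works. Backtracking through the table gives one optimal edit sequence (3 edits):
  mojlmbp → moalmbp (sub j→a @3)
  moalmbp → moanmbp (sub l→n @4)
  moanmbp → moanmb (del p @7)
Edit distance = 3.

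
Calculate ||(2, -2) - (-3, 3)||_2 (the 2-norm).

(Σ|x_i - y_i|^2)^(1/2) = (|2 - (-3)|^2 + |-2 - 3|^2)^(1/2)
= (5^2 + 5^2)^(1/2) = (25 + 25)^(1/2) = (50)^(1/2) ≈ 7.0711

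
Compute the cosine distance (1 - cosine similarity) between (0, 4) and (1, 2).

With u = (0, 4), v = (1, 2):
u·v = 0·1 + 4·2 = 0 + 8 = 8.
|u| = √(0² + 4²) = √16, |v| = √(1² + 2²) = √5, so |u||v| = √(16·5) = √80.
cos θ = (u·v)/(|u||v|) = 8/√80 ≈ 0.8944
Cosine distance = 1 - cos θ ≈ 1 - 0.8944 = 0.1056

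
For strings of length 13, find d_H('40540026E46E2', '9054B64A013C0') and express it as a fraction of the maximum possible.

Differing positions: 1, 5, 6, 7, 8, 9, 10, 11, 12, 13. Hamming distance = 10. The maximum possible Hamming distance for length-13 strings is 13, so d_H/13 = 10/13 ≈ 0.7692.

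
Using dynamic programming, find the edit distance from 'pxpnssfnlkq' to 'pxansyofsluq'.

Let D[i][j] be the edit distance between the first i characters of 'pxpnssfnlkq' and the first j characters of 'pxansyofsluq', with D[i][0] = i, D[0][j] = j, and D[i][j] = D[i-1][j-1] if the characters match, else 1 + min(D[i-1][j], D[i][j-1], D[i-1][j-1]). Filling the table (rows: prefixes of 'pxpnssfnlkq', columns: prefixes of 'pxansyofsluq'):
     ε  p  x  a  n  s  y  o  f  s  l  u  q
  ε  0  1  2  3  4  5  6  7  8  9 10 11 12
  p  1  0  1  2  3  4  5  6  7  8  9 10 11
  x  2  1  0  1  2  3  4  5  6  7  8  9 10
  p  3  2  1  1  2  3  4  5  6  7  8  9 10
  n  4  3  2  2  1  2  3  4  5  6  7  8  9
  s  5  4  3  3  2  1  2  3  4  5  6  7  8
  s  6  5  4  4  3  2  2  3  4  4  5  6  7
  f  7  6  5  5  4  3  3  3  3  4  5  6  7
  n  8  7  6  6  5  4  4  4  4  4  5  6  7
  l  9  8  7  7  6  5  5  5  5  5  4  5  6
  k 10  9  8  8  7  6  6  6  6  6  5  5  6
  q 11 10  9  9  8  7  7  7  7  7  6  6  5
The bottom-right entry gives D[11][12] = 5, so no sequence of fewer than 5 edits works. Backtracking through the table gives one optimal edit sequence (5 edits):
  pxpnssfnlkq → pxanssfnlkq (sub p→a @3)
  pxanssfnlkq → pxansysfnlkq (ins y @6)
  pxansysfnlkq → pxansyofnlkq (sub s→o @7)
  pxansyofnlkq → pxansyofslkq (sub n→s @9)
  pxansyofslkq → pxansyofsluq (sub k→u @11)
Edit distance = 5.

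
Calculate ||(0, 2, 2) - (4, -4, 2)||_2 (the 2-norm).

(Σ|x_i - y_i|^2)^(1/2) = (|0 - 4|^2 + |2 - (-4)|^2 + |2 - 2|^2)^(1/2)
= (4^2 + 6^2 + 0^2)^(1/2) = (16 + 36 + 0)^(1/2) = (52)^(1/2) ≈ 7.2111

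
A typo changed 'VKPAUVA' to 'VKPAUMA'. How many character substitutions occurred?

Differing positions: 6. Hamming distance = 1.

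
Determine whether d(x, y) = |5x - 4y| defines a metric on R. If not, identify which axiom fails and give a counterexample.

No. d fails symmetry: d(8, 3) = |5·8 - 4·3| = |28| = 28, but d(3, 8) = |5·3 - 4·8| = |-17| = 17. Since 28 ≠ 17, d(x,y) ≠ d(y,x) in general.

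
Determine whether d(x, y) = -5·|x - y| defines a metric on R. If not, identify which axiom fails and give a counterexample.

No. With c = -5 < 0, d fails non-negativity: d(8, 13) = -5·|8 - 13| = -5·5 = -25 < 0.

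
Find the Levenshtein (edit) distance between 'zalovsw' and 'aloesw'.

Let D[i][j] be the edit distance between the first i characters of 'zalovsw' and the first j characters of 'aloesw', with D[i][0] = i, D[0][j] = j, and D[i][j] = D[i-1][j-1] if the characters match, else 1 + min(D[i-1][j], D[i][j-1], D[i-1][j-1]). Filling the table (rows: prefixes of 'zalovsw', columns: prefixes of 'aloesw'):
     ε  a  l  o  e  s  w
  ε  0  1  2  3  4  5  6
  z  1  1  2  3  4  5  6
  a  2  1  2  3  4  5  6
  l  3  2  1  2  3  4  5
  o  4  3  2  1  2  3  4
  v  5  4  3  2  2  3  4
  s  6  5  4  3  3  2  3
  w  7  6  5  4  4  3  2
The bottom-right entry gives D[7][6] = 2, so no sequence of fewer than 2 edits works. Backtracking through the table gives one optimal edit sequence (2 edits):
  zalovsw → alovsw (del z @1)
  alovsw → aloesw (sub v→e @4)
Edit distance = 2.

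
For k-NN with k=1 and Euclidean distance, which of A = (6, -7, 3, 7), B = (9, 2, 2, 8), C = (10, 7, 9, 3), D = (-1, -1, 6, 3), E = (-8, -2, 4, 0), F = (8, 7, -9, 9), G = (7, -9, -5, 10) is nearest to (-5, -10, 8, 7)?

Distances: d(A) ≈ 12.4499, d(B) ≈ 19.4165, d(C) ≈ 23.0434, d(D) ≈ 10.8167, d(E) ≈ 11.7473, d(F) ≈ 27.4044, d(G) ≈ 17.9722. Nearest: D = (-1, -1, 6, 3) with distance 10.8167.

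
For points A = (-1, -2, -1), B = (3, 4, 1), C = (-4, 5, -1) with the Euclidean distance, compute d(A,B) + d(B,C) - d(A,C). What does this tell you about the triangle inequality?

d(A,B) = √(4² + 6² + 2²) = √56 ≈ 7.4833, d(B,C) = √(7² + 1² + 2²) = √54 ≈ 7.3485, d(A,C) = √(3² + 7² + 0²) = √58 ≈ 7.6158.
d(A,B) + d(B,C) - d(A,C) = 7.4833 + 7.3485 - 7.6158 = 14.8318 - 7.6158 = 7.216 (to 4 decimal places). This is ≥ 0, so the triangle inequality holds for these points.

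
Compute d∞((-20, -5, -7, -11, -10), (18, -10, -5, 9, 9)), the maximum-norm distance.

max(|x_i - y_i|) = max(|-20 - 18|, |-5 - (-10)|, |-7 - (-5)|, |-11 - 9|, |-10 - 9|) = max(38, 5, 2, 20, 19) = 38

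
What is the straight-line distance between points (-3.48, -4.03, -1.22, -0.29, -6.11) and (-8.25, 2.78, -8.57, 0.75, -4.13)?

√(Σ(x_i - y_i)²) = √((-3.48 - (-8.25))² + (-4.03 - 2.78)² + (-1.22 - (-8.57))² + (-0.29 - 0.75)² + (-6.11 - (-4.13))²)
= √(4.77² + (-6.81)² + 7.35² + (-1.04)² + (-1.98)²) = √(22.7529 + 46.3761 + 54.0225 + 1.0816 + 3.9204) = √128.1535 ≈ 11.3205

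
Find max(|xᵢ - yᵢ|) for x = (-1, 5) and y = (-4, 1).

max(|x_i - y_i|) = max(|-1 - (-4)|, |5 - 1|) = max(3, 4) = 4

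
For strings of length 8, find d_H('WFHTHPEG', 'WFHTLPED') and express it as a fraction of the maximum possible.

Differing positions: 5, 8. Hamming distance = 2. The maximum possible Hamming distance for length-8 strings is 8, so d_H/8 = 2/8 = 0.25.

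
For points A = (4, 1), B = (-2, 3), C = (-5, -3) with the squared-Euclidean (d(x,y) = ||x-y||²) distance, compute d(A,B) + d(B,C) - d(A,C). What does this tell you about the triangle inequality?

d(A,B) = 6² + 2² = 40, d(B,C) = 3² + 6² = 45, d(A,C) = 9² + 4² = 97.
d(A,B) + d(B,C) - d(A,C) = 40 + 45 - 97 = 85 - 97 = -12. This is < 0, so the triangle inequality FAILS for these points (squared-Euclidean is not a metric).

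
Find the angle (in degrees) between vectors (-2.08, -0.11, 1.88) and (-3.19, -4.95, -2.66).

With u = (-2.08, -0.11, 1.88), v = (-3.19, -4.95, -2.66):
u·v = (-2.08)·(-3.19) + (-0.11)·(-4.95) + 1.88·(-2.66) = 6.6352 + 0.5445 + (-5.0008) = 2.1789.
|u| = √((-2.08)² + (-0.11)² + 1.88²) = √(4.3264 + 0.0121 + 3.5344) = √7.8729, |v| = √((-3.19)² + (-4.95)² + (-2.66)²) = √(10.1761 + 24.5025 + 7.0756) = √41.7542.
cos θ = (u·v)/(|u||v|) = 2.1789/(√7.8729·√41.7542) ≈ 0.120177
θ = arccos(0.120177) ≈ 83.1°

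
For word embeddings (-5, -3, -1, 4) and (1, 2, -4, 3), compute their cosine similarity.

With u = (-5, -3, -1, 4), v = (1, 2, -4, 3):
u·v = (-5)·1 + (-3)·2 + (-1)·(-4) + 4·3 = (-5) + (-6) + 4 + 12 = 5.
|u| = √((-5)² + (-3)² + (-1)² + 4²) = √51, |v| = √(1² + 2² + (-4)² + 3²) = √30, so |u||v| = √(51·30) = √1530.
cos θ = (u·v)/(|u||v|) = 5/√1530 ≈ 0.1278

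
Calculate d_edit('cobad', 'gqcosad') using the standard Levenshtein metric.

Let D[i][j] be the edit distance between the first i characters of 'cobad' and the first j characters of 'gqcosad', with D[i][0] = i, D[0][j] = j, and D[i][j] = D[i-1][j-1] if the characters match, else 1 + min(D[i-1][j], D[i][j-1], D[i-1][j-1]). Filling the table (rows: prefixes of 'cobad', columns: prefixes of 'gqcosad'):
     ε  g  q  c  o  s  a  d
  ε  0  1  2  3  4  5  6  7
  c  1  1  2  2  3  4  5  6
  o  2  2  2  3  2  3  4  5
  b  3  3  3  3  3  3  4  5
  a  4  4  4  4  4  4  3  4
  d  5  5  5  5  5  5  4  3
The bottom-right entry gives D[5][7] = 3, so no sequence of fewer than 3 edits works. Backtracking through the table gives one optimal edit sequence (3 edits):
  cobad → gcobad (ins g @1)
  gcobad → gqcobad (ins q @2)
  gqcobad → gqcosad (sub b→s @5)
Edit distance = 3.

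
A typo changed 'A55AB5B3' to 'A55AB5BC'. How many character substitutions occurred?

Differing positions: 8. Hamming distance = 1.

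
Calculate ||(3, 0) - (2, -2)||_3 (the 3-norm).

(Σ|x_i - y_i|^3)^(1/3) = (|3 - 2|^3 + |0 - (-2)|^3)^(1/3)
= (1^3 + 2^3)^(1/3) = (1 + 8)^(1/3) = (9)^(1/3) ≈ 2.0801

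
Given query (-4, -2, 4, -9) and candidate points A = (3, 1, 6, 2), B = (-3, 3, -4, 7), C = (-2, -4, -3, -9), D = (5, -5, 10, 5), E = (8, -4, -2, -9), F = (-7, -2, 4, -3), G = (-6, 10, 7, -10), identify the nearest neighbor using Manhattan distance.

Distances: d(A) = 23, d(B) = 30, d(C) = 11, d(D) = 32, d(E) = 20, d(F) = 9, d(G) = 18. Nearest: F = (-7, -2, 4, -3) with distance 9.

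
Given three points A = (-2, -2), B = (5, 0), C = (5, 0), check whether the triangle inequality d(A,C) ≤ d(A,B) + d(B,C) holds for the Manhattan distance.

d(A,B) = 7 + 2 = 9, d(B,C) = 0 + 0 = 0, d(A,C) = 7 + 2 = 9.
d(A,C) = 9 ≤ 9 + 0 = 9. Triangle inequality is satisfied.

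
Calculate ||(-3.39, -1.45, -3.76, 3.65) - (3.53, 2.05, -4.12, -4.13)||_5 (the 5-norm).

(Σ|x_i - y_i|^5)^(1/5) = (|-3.39 - 3.53|^5 + |-1.45 - 2.05|^5 + |-3.76 - (-4.12)|^5 + |3.65 - (-4.13)|^5)^(1/5)
= (6.92^5 + 3.5^5 + 0.36^5 + 7.78^5)^(1/5) ≈ (15868.3026 + 525.2188 + 0.006 + 28503.4865)^(1/5) = (44897.0139)^(1/5) ≈ 8.5201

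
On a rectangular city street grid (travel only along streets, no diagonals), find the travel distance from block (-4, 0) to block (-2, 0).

Σ|x_i - y_i| = |-4 - (-2)| + |0 - 0| = 2 + 0 = 2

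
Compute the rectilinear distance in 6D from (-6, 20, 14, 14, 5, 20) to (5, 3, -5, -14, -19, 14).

Σ|x_i - y_i| = |-6 - 5| + |20 - 3| + |14 - (-5)| + |14 - (-14)| + |5 - (-19)| + |20 - 14| = 11 + 17 + 19 + 28 + 24 + 6 = 105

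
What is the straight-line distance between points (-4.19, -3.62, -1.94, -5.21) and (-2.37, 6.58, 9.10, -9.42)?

√(Σ(x_i - y_i)²) = √((-4.19 - (-2.37))² + (-3.62 - 6.58)² + (-1.94 - 9.1)² + (-5.21 - (-9.42))²)
= √((-1.82)² + (-10.2)² + (-11.04)² + 4.21²) = √(3.3124 + 104.04 + 121.8816 + 17.7241) = √246.9581 ≈ 15.7149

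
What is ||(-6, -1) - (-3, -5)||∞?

max(|x_i - y_i|) = max(|-6 - (-3)|, |-1 - (-5)|) = max(3, 4) = 4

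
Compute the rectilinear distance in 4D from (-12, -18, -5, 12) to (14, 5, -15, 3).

Σ|x_i - y_i| = |-12 - 14| + |-18 - 5| + |-5 - (-15)| + |12 - 3| = 26 + 23 + 10 + 9 = 68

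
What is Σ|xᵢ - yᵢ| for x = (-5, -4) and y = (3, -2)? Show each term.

Σ|x_i - y_i| = |-5 - 3| + |-4 - (-2)| = 8 + 2 = 10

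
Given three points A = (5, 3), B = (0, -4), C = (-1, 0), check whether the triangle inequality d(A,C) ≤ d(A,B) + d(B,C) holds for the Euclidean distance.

d(A,B) = √(5² + 7²) = √74 ≈ 8.6023, d(B,C) = √(1² + 4²) = √17 ≈ 4.1231, d(A,C) = √(6² + 3²) = √45 ≈ 6.7082.
d(A,C) ≈ 6.7082 ≤ 8.6023 + 4.1231 = 12.7254. Triangle inequality is satisfied.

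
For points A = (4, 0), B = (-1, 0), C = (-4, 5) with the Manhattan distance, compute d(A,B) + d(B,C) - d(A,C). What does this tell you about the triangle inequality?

d(A,B) = 5 + 0 = 5, d(B,C) = 3 + 5 = 8, d(A,C) = 8 + 5 = 13.
d(A,B) + d(B,C) - d(A,C) = 5 + 8 - 13 = 13 - 13 = 0. This is ≥ 0, so the triangle inequality holds for these points.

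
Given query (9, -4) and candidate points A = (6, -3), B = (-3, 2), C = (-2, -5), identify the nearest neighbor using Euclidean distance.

Distances: d(A) ≈ 3.1623, d(B) ≈ 13.4164, d(C) ≈ 11.0454. Nearest: A = (6, -3) with distance 3.1623.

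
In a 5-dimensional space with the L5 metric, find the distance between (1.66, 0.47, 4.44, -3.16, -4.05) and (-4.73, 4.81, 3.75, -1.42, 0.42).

(Σ|x_i - y_i|^5)^(1/5) = (|1.66 - (-4.73)|^5 + |0.47 - 4.81|^5 + |4.44 - 3.75|^5 + |-3.16 - (-1.42)|^5 + |-4.05 - 0.42|^5)^(1/5)
= (6.39^5 + 4.34^5 + 0.69^5 + 1.74^5 + 4.47^5)^(1/5) ≈ (10653.7939 + 1539.7445 + 0.1564 + 15.9495 + 1784.5866)^(1/5) = (13994.2309)^(1/5) ≈ 6.7482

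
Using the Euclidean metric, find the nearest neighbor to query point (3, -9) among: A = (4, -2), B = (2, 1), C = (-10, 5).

Distances: d(A) ≈ 7.0711, d(B) ≈ 10.0499, d(C) ≈ 19.105. Nearest: A = (4, -2) with distance 7.0711.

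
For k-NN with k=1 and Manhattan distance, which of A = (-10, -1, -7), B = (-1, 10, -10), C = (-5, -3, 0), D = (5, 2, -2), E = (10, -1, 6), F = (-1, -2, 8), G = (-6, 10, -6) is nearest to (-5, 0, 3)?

Distances: d(A) = 16, d(B) = 27, d(C) = 6, d(D) = 17, d(E) = 19, d(F) = 11, d(G) = 20. Nearest: C = (-5, -3, 0) with distance 6.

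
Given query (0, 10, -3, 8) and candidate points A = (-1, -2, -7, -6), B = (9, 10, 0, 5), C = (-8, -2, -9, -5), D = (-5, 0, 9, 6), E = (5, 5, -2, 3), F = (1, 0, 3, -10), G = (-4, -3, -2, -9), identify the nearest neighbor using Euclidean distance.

Distances: d(A) ≈ 18.8944, d(B) ≈ 9.9499, d(C) ≈ 20.3224, d(D) ≈ 16.5227, d(E) ≈ 8.7178, d(F) ≈ 21.4709, d(G) ≈ 21.7945. Nearest: E = (5, 5, -2, 3) with distance 8.7178.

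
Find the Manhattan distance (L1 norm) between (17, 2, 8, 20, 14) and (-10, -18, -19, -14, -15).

Σ|x_i - y_i| = |17 - (-10)| + |2 - (-18)| + |8 - (-19)| + |20 - (-14)| + |14 - (-15)| = 27 + 20 + 27 + 34 + 29 = 137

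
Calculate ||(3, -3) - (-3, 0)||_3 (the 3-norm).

(Σ|x_i - y_i|^3)^(1/3) = (|3 - (-3)|^3 + |-3 - 0|^3)^(1/3)
= (6^3 + 3^3)^(1/3) = (216 + 27)^(1/3) = (243)^(1/3) ≈ 6.2403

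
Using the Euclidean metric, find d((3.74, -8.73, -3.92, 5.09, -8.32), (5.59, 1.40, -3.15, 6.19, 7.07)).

√(Σ(x_i - y_i)²) = √((3.74 - 5.59)² + (-8.73 - 1.4)² + (-3.92 - (-3.15))² + (5.09 - 6.19)² + (-8.32 - 7.07)²)
= √((-1.85)² + (-10.13)² + (-0.77)² + (-1.1)² + (-15.39)²) = √(3.4225 + 102.6169 + 0.5929 + 1.21 + 236.8521) = √344.6944 ≈ 18.5659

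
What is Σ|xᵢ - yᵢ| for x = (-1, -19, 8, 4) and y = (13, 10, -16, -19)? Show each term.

Σ|x_i - y_i| = |-1 - 13| + |-19 - 10| + |8 - (-16)| + |4 - (-19)| = 14 + 29 + 24 + 23 = 90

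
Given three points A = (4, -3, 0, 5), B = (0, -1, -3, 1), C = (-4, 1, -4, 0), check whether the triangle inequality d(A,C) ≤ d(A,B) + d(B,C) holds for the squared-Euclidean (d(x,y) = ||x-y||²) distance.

d(A,B) = 4² + 2² + 3² + 4² = 45, d(B,C) = 4² + 2² + 1² + 1² = 22, d(A,C) = 8² + 4² + 4² + 5² = 121.
d(A,C) = 121 > 45 + 22 = 67. Triangle inequality is VIOLATED. (Squared-Euclidean is not a metric — this is a counterexample.)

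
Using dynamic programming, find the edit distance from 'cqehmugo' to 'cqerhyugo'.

Let D[i][j] be the edit distance between the first i characters of 'cqehmugo' and the first j characters of 'cqerhyugo', with D[i][0] = i, D[0][j] = j, and D[i][j] = D[i-1][j-1] if the characters match, else 1 + min(D[i-1][j], D[i][j-1], D[i-1][j-1]). Filling the table (rows: prefixes of 'cqehmugo', columns: prefixes of 'cqerhyugo'):
     ε  c  q  e  r  h  y  u  g  o
  ε  0  1  2  3  4  5  6  7  8  9
  c  1  0  1  2  3  4  5  6  7  8
  q  2  1  0  1  2  3  4  5  6  7
  e  3  2  1  0  1  2  3  4  5  6
  h  4  3  2  1  1  1  2  3  4  5
  m  5  4  3  2  2  2  2  3  4  5
  u  6  5  4  3  3  3  3  2  3  4
  g  7  6  5  4  4  4  4  3  2  3
  o  8  7  6  5  5  5  5  4  3  2
The bottom-right entry gives D[8][9] = 2, so no sequence of fewer than 2 edits works. Backtracking through the table gives one optimal edit sequence (2 edits):
  cqehmugo → cqerhmugo (ins r @4)
  cqerhmugo → cqerhyugo (sub m→y @6)
Edit distance = 2.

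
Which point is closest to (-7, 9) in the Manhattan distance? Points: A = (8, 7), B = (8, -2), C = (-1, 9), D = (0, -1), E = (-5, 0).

Distances: d(A) = 17, d(B) = 26, d(C) = 6, d(D) = 17, d(E) = 11. Nearest: C = (-1, 9) with distance 6.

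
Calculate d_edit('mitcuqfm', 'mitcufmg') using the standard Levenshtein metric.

Let D[i][j] be the edit distance between the first i characters of 'mitcuqfm' and the first j characters of 'mitcufmg', with D[i][0] = i, D[0][j] = j, and D[i][j] = D[i-1][j-1] if the characters match, else 1 + min(D[i-1][j], D[i][j-1], D[i-1][j-1]). Filling the table (rows: prefixes of 'mitcuqfm', columns: prefixes of 'mitcufmg'):
     ε  m  i  t  c  u  f  m  g
  ε  0  1  2  3  4  5  6  7  8
  m  1  0  1  2  3  4  5  6  7
  i  2  1  0  1  2  3  4  5  6
  t  3  2  1  0  1  2  3  4  5
  c  4  3  2  1  0  1  2  3  4
  u  5  4  3  2  1  0  1  2  3
  q  6  5  4  3  2  1  1  2  3
  f  7  6  5  4  3  2  1  2  3
  m  8  7  6  5  4  3  2  1  2
The bottom-right entry gives D[8][8] = 2, so no sequence of fewer than 2 edits works. Backtracking through the table gives one optimal edit sequence (2 edits):
  mitcuqfm → mitcufm (del q @6)
  mitcufm → mitcufmg (ins g @8)
Edit distance = 2.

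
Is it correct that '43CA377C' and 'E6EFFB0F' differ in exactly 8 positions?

Differing positions: 1, 2, 3, 4, 5, 6, 7, 8. Hamming distance = 8, so the claim is true.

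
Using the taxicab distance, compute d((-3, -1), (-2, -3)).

Σ|x_i - y_i| = |-3 - (-2)| + |-1 - (-3)| = 1 + 2 = 3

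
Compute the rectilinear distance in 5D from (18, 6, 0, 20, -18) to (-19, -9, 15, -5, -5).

Σ|x_i - y_i| = |18 - (-19)| + |6 - (-9)| + |0 - 15| + |20 - (-5)| + |-18 - (-5)| = 37 + 15 + 15 + 25 + 13 = 105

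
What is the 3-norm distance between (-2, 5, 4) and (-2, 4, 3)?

(Σ|x_i - y_i|^3)^(1/3) = (|-2 - (-2)|^3 + |5 - 4|^3 + |4 - 3|^3)^(1/3)
= (0^3 + 1^3 + 1^3)^(1/3) = (0 + 1 + 1)^(1/3) = (2)^(1/3) ≈ 1.2599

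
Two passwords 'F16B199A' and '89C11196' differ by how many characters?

Differing positions: 1, 2, 3, 4, 6, 8. Hamming distance = 6.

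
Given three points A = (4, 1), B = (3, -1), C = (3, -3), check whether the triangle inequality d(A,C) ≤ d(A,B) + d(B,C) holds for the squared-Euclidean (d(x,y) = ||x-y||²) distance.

d(A,B) = 1² + 2² = 5, d(B,C) = 0² + 2² = 4, d(A,C) = 1² + 4² = 17.
d(A,C) = 17 > 5 + 4 = 9. Triangle inequality is VIOLATED. (Squared-Euclidean is not a metric — this is a counterexample.)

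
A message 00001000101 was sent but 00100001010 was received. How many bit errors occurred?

Differing positions: 3, 5, 8, 9, 10, 11. Hamming distance = 6.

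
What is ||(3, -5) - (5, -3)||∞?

max(|x_i - y_i|) = max(|3 - 5|, |-5 - (-3)|) = max(2, 2) = 2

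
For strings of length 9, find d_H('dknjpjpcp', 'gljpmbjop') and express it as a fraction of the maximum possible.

Differing positions: 1, 2, 3, 4, 5, 6, 7, 8. Hamming distance = 8. The maximum possible Hamming distance for length-9 strings is 9, so d_H/9 = 8/9 ≈ 0.8889.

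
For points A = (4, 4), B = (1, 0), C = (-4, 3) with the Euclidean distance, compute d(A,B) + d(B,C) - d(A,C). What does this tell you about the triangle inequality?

d(A,B) = √(3² + 4²) = √25 = 5, d(B,C) = √(5² + 3²) = √34 ≈ 5.831, d(A,C) = √(8² + 1²) = √65 ≈ 8.0623.
d(A,B) + d(B,C) - d(A,C) = 5 + 5.831 - 8.0623 = 10.831 - 8.0623 = 2.7687 (to 4 decimal places). This is ≥ 0, so the triangle inequality holds for these points.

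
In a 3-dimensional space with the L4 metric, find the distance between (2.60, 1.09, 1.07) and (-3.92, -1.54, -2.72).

(Σ|x_i - y_i|^4)^(1/4) = (|2.6 - (-3.92)|^4 + |1.09 - (-1.54)|^4 + |1.07 - (-2.72)|^4)^(1/4)
= (6.52^4 + 2.63^4 + 3.79^4)^(1/4) ≈ (1807.1341 + 47.8435 + 206.3274)^(1/4) = (2061.305)^(1/4) ≈ 6.7381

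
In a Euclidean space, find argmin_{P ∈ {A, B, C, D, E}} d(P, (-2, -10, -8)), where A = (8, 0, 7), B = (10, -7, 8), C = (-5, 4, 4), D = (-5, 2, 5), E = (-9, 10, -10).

Distances: d(A) ≈ 20.6155, d(B) ≈ 20.2237, d(C) ≈ 18.6815, d(D) ≈ 17.9444, d(E) ≈ 21.2838. Nearest: D = (-5, 2, 5) with distance 17.9444.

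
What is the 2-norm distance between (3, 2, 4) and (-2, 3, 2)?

(Σ|x_i - y_i|^2)^(1/2) = (|3 - (-2)|^2 + |2 - 3|^2 + |4 - 2|^2)^(1/2)
= (5^2 + 1^2 + 2^2)^(1/2) = (25 + 1 + 4)^(1/2) = (30)^(1/2) ≈ 5.4772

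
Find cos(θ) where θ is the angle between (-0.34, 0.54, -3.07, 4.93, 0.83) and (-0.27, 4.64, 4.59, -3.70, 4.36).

With u = (-0.34, 0.54, -3.07, 4.93, 0.83), v = (-0.27, 4.64, 4.59, -3.70, 4.36):
u·v = (-0.34)·(-0.27) + 0.54·4.64 + (-3.07)·4.59 + 4.93·(-3.7) + 0.83·4.36 = 0.0918 + 2.5056 + (-14.0913) + (-18.241) + 3.6188 = -26.1161.
|u| = √((-0.34)² + 0.54² + (-3.07)² + 4.93² + 0.83²) = √(0.1156 + 0.2916 + 9.4249 + 24.3049 + 0.6889) = √34.8259, |v| = √((-0.27)² + 4.64² + 4.59² + (-3.7)² + 4.36²) = √(0.0729 + 21.5296 + 21.0681 + 13.69 + 19.0096) = √75.3702.
cos θ = (u·v)/(|u||v|) = -26.1161/(√34.8259·√75.3702) ≈ -0.5098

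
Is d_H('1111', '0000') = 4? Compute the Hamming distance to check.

Differing positions: 1, 2, 3, 4. Hamming distance = 4, so the claim is true.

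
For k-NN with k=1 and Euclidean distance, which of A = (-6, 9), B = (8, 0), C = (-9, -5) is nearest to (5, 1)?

Distances: d(A) ≈ 13.6015, d(B) ≈ 3.1623, d(C) ≈ 15.2315. Nearest: B = (8, 0) with distance 3.1623.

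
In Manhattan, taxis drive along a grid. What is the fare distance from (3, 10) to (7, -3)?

Σ|x_i - y_i| = |3 - 7| + |10 - (-3)| = 4 + 13 = 17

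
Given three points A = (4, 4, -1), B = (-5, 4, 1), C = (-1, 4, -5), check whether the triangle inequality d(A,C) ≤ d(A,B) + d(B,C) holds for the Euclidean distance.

d(A,B) = √(9² + 0² + 2²) = √85 ≈ 9.2195, d(B,C) = √(4² + 0² + 6²) = √52 ≈ 7.2111, d(A,C) = √(5² + 0² + 4²) = √41 ≈ 6.4031.
d(A,C) ≈ 6.4031 ≤ 9.2195 + 7.2111 = 16.4306. Triangle inequality is satisfied.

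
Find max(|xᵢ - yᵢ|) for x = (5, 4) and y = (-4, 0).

max(|x_i - y_i|) = max(|5 - (-4)|, |4 - 0|) = max(9, 4) = 9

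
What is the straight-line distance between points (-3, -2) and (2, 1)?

√(Σ(x_i - y_i)²) = √((-3 - 2)² + (-2 - 1)²)
= √((-5)² + (-3)²) = √(25 + 9) = √34 ≈ 5.831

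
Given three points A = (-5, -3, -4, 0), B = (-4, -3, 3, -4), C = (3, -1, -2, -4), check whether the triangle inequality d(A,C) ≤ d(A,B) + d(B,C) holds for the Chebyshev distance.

d(A,B) = max(1, 0, 7, 4) = 7, d(B,C) = max(7, 2, 5, 0) = 7, d(A,C) = max(8, 2, 2, 4) = 8.
d(A,C) = 8 ≤ 7 + 7 = 14. Triangle inequality is satisfied.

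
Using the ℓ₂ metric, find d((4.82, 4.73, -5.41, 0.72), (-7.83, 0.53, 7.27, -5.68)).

√(Σ(x_i - y_i)²) = √((4.82 - (-7.83))² + (4.73 - 0.53)² + (-5.41 - 7.27)² + (0.72 - (-5.68))²)
= √(12.65² + 4.2² + (-12.68)² + 6.4²) = √(160.0225 + 17.64 + 160.7824 + 40.96) = √379.4049 ≈ 19.4783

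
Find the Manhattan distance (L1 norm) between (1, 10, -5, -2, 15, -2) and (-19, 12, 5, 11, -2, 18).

Σ|x_i - y_i| = |1 - (-19)| + |10 - 12| + |-5 - 5| + |-2 - 11| + |15 - (-2)| + |-2 - 18| = 20 + 2 + 10 + 13 + 17 + 20 = 82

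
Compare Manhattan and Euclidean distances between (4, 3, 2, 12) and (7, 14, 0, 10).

L1 = |4 - 7| + |3 - 14| + |2 - 0| + |12 - 10| = 3 + 11 + 2 + 2 = 18
L2 = √(3² + 11² + 2² + 2²) = √138 ≈ 11.7473
L1 ≥ L2 always (equality iff movement is along one axis); L1 > L2 here.
Ratio L1/L2 = 18/√138 ≈ 1.5323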